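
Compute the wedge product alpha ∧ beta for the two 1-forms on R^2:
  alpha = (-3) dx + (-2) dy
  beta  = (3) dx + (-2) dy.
alpha ∧ beta = (12) dx ∧ dy

Distribute the wedge, using dx_i ∧ dx_j = -dx_j ∧ dx_i and dx_i ∧ dx_i = 0. For each pair (i, j) with i < j, the coefficient of dx_i ∧ dx_j in alpha ∧ beta is (alpha_i * beta_j - alpha_j * beta_i). Collecting: alpha ∧ beta = (12) dx ∧ dy.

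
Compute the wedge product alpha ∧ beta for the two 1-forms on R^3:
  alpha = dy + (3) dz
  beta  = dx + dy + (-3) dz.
alpha ∧ beta = (-1) dx ∧ dy + (-6) dy ∧ dz + (-3) dx ∧ dz

Distribute the wedge, using dx_i ∧ dx_j = -dx_j ∧ dx_i and dx_i ∧ dx_i = 0. For each pair (i, j) with i < j, the coefficient of dx_i ∧ dx_j in alpha ∧ beta is (alpha_i * beta_j - alpha_j * beta_i). Collecting: alpha ∧ beta = (-1) dx ∧ dy + (-6) dy ∧ dz + (-3) dx ∧ dz.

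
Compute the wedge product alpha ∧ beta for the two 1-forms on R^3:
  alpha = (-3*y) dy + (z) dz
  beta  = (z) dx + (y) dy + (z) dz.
alpha ∧ beta = (3*y*z) dx ∧ dy + (-4*y*z) dy ∧ dz + (-z^2) dx ∧ dz

Distribute the wedge, using dx_i ∧ dx_j = -dx_j ∧ dx_i and dx_i ∧ dx_i = 0. For each pair (i, j) with i < j, the coefficient of dx_i ∧ dx_j in alpha ∧ beta is (alpha_i * beta_j - alpha_j * beta_i). Collecting: alpha ∧ beta = (3*y*z) dx ∧ dy + (-4*y*z) dy ∧ dz + (-z^2) dx ∧ dz.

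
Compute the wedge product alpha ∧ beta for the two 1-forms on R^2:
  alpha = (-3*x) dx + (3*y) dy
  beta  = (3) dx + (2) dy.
alpha ∧ beta = (-6*x - 9*y) dx ∧ dy

Distribute the wedge, using dx_i ∧ dx_j = -dx_j ∧ dx_i and dx_i ∧ dx_i = 0. For each pair (i, j) with i < j, the coefficient of dx_i ∧ dx_j in alpha ∧ beta is (alpha_i * beta_j - alpha_j * beta_i). Collecting: alpha ∧ beta = (-6*x - 9*y) dx ∧ dy.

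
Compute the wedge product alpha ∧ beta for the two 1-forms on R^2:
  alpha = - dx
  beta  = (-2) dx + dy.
alpha ∧ beta = (-1) dx ∧ dy

Distribute the wedge, using dx_i ∧ dx_j = -dx_j ∧ dx_i and dx_i ∧ dx_i = 0. For each pair (i, j) with i < j, the coefficient of dx_i ∧ dx_j in alpha ∧ beta is (alpha_i * beta_j - alpha_j * beta_i). Collecting: alpha ∧ beta = (-1) dx ∧ dy.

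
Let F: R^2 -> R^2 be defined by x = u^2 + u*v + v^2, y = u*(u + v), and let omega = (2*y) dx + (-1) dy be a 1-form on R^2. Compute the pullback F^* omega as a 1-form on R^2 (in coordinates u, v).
F^* omega = (4*u^3 + 6*u^2*v + 2*u*v^2 - 2*u - v) du + (u*(2*u^2 + 6*u*v + 4*v^2 - 1)) dv

Using F^*(f dg) = (f ∘ F) d(g ∘ F), substitute each coordinate x_i by F_i(u, v) in f_i, and replace dx_i by d F_i = (∂F_i/∂u) du + (∂F_i/∂v) dv.
  For the x component: f_1(F) = 2*u*(u + v); d F_1 = (2*u + v) du + (u + 2*v) dv
  For the y component: f_2(F) = -1; d F_2 = (2*u + v) du + (u) dv
Combining and collecting du, dv coefficients:
  coeff of du: 4*u^3 + 6*u^2*v + 2*u*v^2 - 2*u - v
  coeff of dv: u*(2*u^2 + 6*u*v + 4*v^2 - 1)
F^* omega = (4*u^3 + 6*u^2*v + 2*u*v^2 - 2*u - v) du + (u*(2*u^2 + 6*u*v + 4*v^2 - 1)) dv.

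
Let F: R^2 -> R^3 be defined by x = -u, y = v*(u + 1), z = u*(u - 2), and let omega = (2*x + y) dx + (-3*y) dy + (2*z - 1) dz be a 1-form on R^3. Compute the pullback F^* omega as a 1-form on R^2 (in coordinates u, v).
F^* omega = (4*u^3 - 12*u^2 - 3*u*v^2 - u*v + 8*u - 3*v^2 - v + 2) du + (3*v*(-u^2 - 2*u - 1)) dv

Using F^*(f dg) = (f ∘ F) d(g ∘ F), substitute each coordinate x_i by F_i(u, v) in f_i, and replace dx_i by d F_i = (∂F_i/∂u) du + (∂F_i/∂v) dv.
  For the x component: f_1(F) = u*v - 2*u + v; d F_1 = (-1) du + (0) dv
  For the y component: f_2(F) = 3*v*(-u - 1); d F_2 = (v) du + (u + 1) dv
  For the z component: f_3(F) = 2*u^2 - 4*u - 1; d F_3 = (2*u - 2) du + (0) dv
Combining and collecting du, dv coefficients:
  coeff of du: 4*u^3 - 12*u^2 - 3*u*v^2 - u*v + 8*u - 3*v^2 - v + 2
  coeff of dv: 3*v*(-u^2 - 2*u - 1)
F^* omega = (4*u^3 - 12*u^2 - 3*u*v^2 - u*v + 8*u - 3*v^2 - v + 2) du + (3*v*(-u^2 - 2*u - 1)) dv.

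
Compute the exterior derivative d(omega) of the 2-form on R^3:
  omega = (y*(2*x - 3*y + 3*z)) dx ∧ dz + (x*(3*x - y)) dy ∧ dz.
d(omega) = (4*x + 5*y - 3*z) dx ∧ dy ∧ dz

For a 2-form omega = sum_{i<j} g_{ij} dx_i ∧ dx_j, the exterior derivative is
  d(omega) = sum_{i<j} d(g_{ij}) ∧ dx_i ∧ dx_j = sum_{i<j, k} (∂g_{ij}/∂x_k) dx_k ∧ dx_i ∧ dx_j.
Expand each term, using dx_k ∧ dx_i ∧ dx_j = sgn(permutation) dx_{(a)} ∧ dx_{(b)} ∧ dx_{(c)} with (a < b < c) sorted:
  d(y*(2*x - 3*y + 3*z)) includes (∂/∂y)(y*(2*x - 3*y + 3*z)) dy = (2*x - 6*y + 3*z) dy, which multiplied by dx ∧ dz gives (-2*x + 6*y - 3*z) dx ∧ dy ∧ dz
  d(x*(3*x - y)) includes (∂/∂x)(x*(3*x - y)) dx = (6*x - y) dx, which multiplied by dy ∧ dz gives (6*x - y) dx ∧ dy ∧ dz
Collecting like 3-forms: d(omega) = (4*x + 5*y - 3*z) dx ∧ dy ∧ dz.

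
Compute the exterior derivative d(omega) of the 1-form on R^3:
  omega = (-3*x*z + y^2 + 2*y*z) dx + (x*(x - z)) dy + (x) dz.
d(omega) = (2*x - 2*y - 3*z) dx ∧ dy + (3*x - 2*y + 1) dx ∧ dz + (x) dy ∧ dz

For a 1-form omega = sum_i f_i dx_i, the exterior derivative is
  d(omega) = sum_{i < j} (∂f_j/∂x_i - ∂f_i/∂x_j) dx_i ∧ dx_j.
  coefficient of dx ∧ dy: ∂f_2/∂x - ∂f_1/∂y = ∂(x*(x - z))/∂x - ∂(-3*x*z + y^2 + 2*y*z)/∂y = 2*x - 2*y - 3*z
  coefficient of dx ∧ dz: ∂f_3/∂x - ∂f_1/∂z = ∂(x)/∂x - ∂(-3*x*z + y^2 + 2*y*z)/∂z = 3*x - 2*y + 1
  coefficient of dy ∧ dz: ∂f_3/∂y - ∂f_2/∂z = ∂(x)/∂y - ∂(x*(x - z))/∂z = x
Assembling: d(omega) = (2*x - 2*y - 3*z) dx ∧ dy + (3*x - 2*y + 1) dx ∧ dz + (x) dy ∧ dz.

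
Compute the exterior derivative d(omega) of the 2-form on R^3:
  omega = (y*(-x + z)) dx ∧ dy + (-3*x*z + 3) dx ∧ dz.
d(omega) = (y) dx ∧ dy ∧ dz

For a 2-form omega = sum_{i<j} g_{ij} dx_i ∧ dx_j, the exterior derivative is
  d(omega) = sum_{i<j} d(g_{ij}) ∧ dx_i ∧ dx_j = sum_{i<j, k} (∂g_{ij}/∂x_k) dx_k ∧ dx_i ∧ dx_j.
Expand each term, using dx_k ∧ dx_i ∧ dx_j = sgn(permutation) dx_{(a)} ∧ dx_{(b)} ∧ dx_{(c)} with (a < b < c) sorted:
  d(y*(-x + z)) includes (∂/∂z)(y*(-x + z)) dz = (y) dz, which multiplied by dx ∧ dy gives (y) dx ∧ dy ∧ dz
Collecting like 3-forms: d(omega) = (y) dx ∧ dy ∧ dz.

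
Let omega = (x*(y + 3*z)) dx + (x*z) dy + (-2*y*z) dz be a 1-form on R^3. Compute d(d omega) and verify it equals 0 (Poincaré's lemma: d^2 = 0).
d(d omega) = 0

Step 1: d omega = sum_{i<j} (∂f_j/∂x_i - ∂f_i/∂x_j) dx_i ∧ dx_j:
  coeff of dx ∧ dy: -x + z
  coeff of dx ∧ dz: -3*x
  coeff of dy ∧ dz: -x - 2*z
Step 2: Apply d again to each 2-form coefficient. The only possible 3-form in R^3 is dx ∧ dy ∧ dz, with coefficient
  ∂(coeff of dy∧dz)/∂x - ∂(coeff of dx∧dz)/∂y + ∂(coeff of dx∧dy)/∂z
  = ∂/∂x (-x - 2*z) - ∂/∂y (-3*x) + ∂/∂z (-x + z).
Each of these terms simplifies to sums of mixed partials that cancel in pairs. The result is 0 (by equality of mixed partials for smooth functions — Schwarz / Clairaut).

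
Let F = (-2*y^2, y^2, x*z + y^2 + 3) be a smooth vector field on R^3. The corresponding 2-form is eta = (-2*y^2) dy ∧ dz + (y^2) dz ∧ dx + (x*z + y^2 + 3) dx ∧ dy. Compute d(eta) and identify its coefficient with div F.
d(eta) = (x + 2*y) dx ∧ dy ∧ dz; div F = x + 2*y

For a 2-form in R^3 of the form above, applying d gives a 3-form with coefficient ∂P/∂x + ∂Q/∂y + ∂R/∂z:
  ∂P/∂x = 0
  ∂Q/∂y = 2*y
  ∂R/∂z = x
Sum = x + 2*y, which is exactly div F.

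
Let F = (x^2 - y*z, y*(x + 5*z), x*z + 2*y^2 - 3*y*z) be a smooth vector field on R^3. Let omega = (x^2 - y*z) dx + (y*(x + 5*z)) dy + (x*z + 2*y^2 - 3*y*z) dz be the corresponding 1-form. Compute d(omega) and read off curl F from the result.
d(omega) = (-y - 3*z) dy ∧ dz + (-y - z) dz ∧ dx + (y + z) dx ∧ dy; curl F = (-y - 3*z, -y - z, y + z)

d omega = sum_{i<j} (∂f_j/∂x_i - ∂f_i/∂x_j) dx_i ∧ dx_j. Under the identification (dy ∧ dz, dz ∧ dx, dx ∧ dy) ↔ (e_x, e_y, e_z), the coefficients are exactly the components of curl F. Compute:
  ∂R/∂y - ∂Q/∂z = (4*y - 3*z) - (5*y) = -y - 3*z
  ∂P/∂z - ∂R/∂x = (-y) - (z) = -y - z
  ∂Q/∂x - ∂P/∂y = (y) - (-z) = y + z.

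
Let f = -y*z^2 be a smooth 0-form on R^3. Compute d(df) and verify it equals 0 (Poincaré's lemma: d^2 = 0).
d(df) = 0

Step 1: df = sum_i (∂f/∂x_i) dx_i = (0) dx + (-z^2) dy + (-2*y*z) dz.
Step 2: Apply d again. Using the 1-form formula, the coefficient of dx ∧ dy in d(df) is ∂^2 f/∂x ∂y - ∂^2 f/∂y ∂x = (0) - (0) = 0 (equality of mixed partials for smooth f).
Similarly for dx ∧ dz and dy ∧ dz — all coefficients vanish. So d(df) = 0.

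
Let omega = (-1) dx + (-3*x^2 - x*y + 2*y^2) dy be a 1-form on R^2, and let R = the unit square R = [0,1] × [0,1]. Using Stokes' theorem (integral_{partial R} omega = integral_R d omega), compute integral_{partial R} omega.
integral_(partial R) omega = -7/2

Stokes: integral_partial_R omega = integral_R d omega with d omega = (∂Q/∂x - ∂P/∂y) dx ∧ dy.
  ∂Q/∂x = -6*x - y
  ∂P/∂y = 0
  integrand = ∂Q/∂x - ∂P/∂y = -6*x - y.
Integrating over R: integral_0^1 integral_0^1 (-6*x - y) dx dy = -7/2.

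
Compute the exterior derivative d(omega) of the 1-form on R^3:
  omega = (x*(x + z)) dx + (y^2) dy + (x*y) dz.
d(omega) = (-x + y) dx ∧ dz + (x) dy ∧ dz

For a 1-form omega = sum_i f_i dx_i, the exterior derivative is
  d(omega) = sum_{i < j} (∂f_j/∂x_i - ∂f_i/∂x_j) dx_i ∧ dx_j.
  coefficient of dx ∧ dz: ∂f_3/∂x - ∂f_1/∂z = ∂(x*y)/∂x - ∂(x*(x + z))/∂z = -x + y
  coefficient of dy ∧ dz: ∂f_3/∂y - ∂f_2/∂z = ∂(x*y)/∂y - ∂(y^2)/∂z = x
Assembling: d(omega) = (-x + y) dx ∧ dz + (x) dy ∧ dz.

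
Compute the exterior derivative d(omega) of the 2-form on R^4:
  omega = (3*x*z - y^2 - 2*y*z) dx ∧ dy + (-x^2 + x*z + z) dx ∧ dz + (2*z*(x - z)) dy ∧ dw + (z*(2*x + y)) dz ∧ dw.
d(omega) = (3*x - 2*y) dx ∧ dy ∧ dz + (2*z) dx ∧ dy ∧ dw + (-2*x + 5*z) dy ∧ dz ∧ dw + (2*z) dx ∧ dz ∧ dw

For a 2-form omega = sum_{i<j} g_{ij} dx_i ∧ dx_j, the exterior derivative is
  d(omega) = sum_{i<j} d(g_{ij}) ∧ dx_i ∧ dx_j = sum_{i<j, k} (∂g_{ij}/∂x_k) dx_k ∧ dx_i ∧ dx_j.
Expand each term, using dx_k ∧ dx_i ∧ dx_j = sgn(permutation) dx_{(a)} ∧ dx_{(b)} ∧ dx_{(c)} with (a < b < c) sorted:
  d(3*x*z - y^2 - 2*y*z) includes (∂/∂z)(3*x*z - y^2 - 2*y*z) dz = (3*x - 2*y) dz, which multiplied by dx ∧ dy gives (3*x - 2*y) dx ∧ dy ∧ dz
  d(2*z*(x - z)) includes (∂/∂x)(2*z*(x - z)) dx = (2*z) dx, which multiplied by dy ∧ dw gives (2*z) dx ∧ dy ∧ dw
  d(2*z*(x - z)) includes (∂/∂z)(2*z*(x - z)) dz = (2*x - 4*z) dz, which multiplied by dy ∧ dw gives (-2*x + 4*z) dy ∧ dz ∧ dw
  d(z*(2*x + y)) includes (∂/∂x)(z*(2*x + y)) dx = (2*z) dx, which multiplied by dz ∧ dw gives (2*z) dx ∧ dz ∧ dw
  d(z*(2*x + y)) includes (∂/∂y)(z*(2*x + y)) dy = (z) dy, which multiplied by dz ∧ dw gives (z) dy ∧ dz ∧ dw
Collecting like 3-forms: d(omega) = (3*x - 2*y) dx ∧ dy ∧ dz + (2*z) dx ∧ dy ∧ dw + (-2*x + 5*z) dy ∧ dz ∧ dw + (2*z) dx ∧ dz ∧ dw.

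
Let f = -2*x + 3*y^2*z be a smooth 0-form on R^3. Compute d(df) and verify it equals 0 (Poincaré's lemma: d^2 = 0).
d(df) = 0

Step 1: df = sum_i (∂f/∂x_i) dx_i = (-2) dx + (6*y*z) dy + (3*y^2) dz.
Step 2: Apply d again. Using the 1-form formula, the coefficient of dx ∧ dy in d(df) is ∂^2 f/∂x ∂y - ∂^2 f/∂y ∂x = (0) - (0) = 0 (equality of mixed partials for smooth f).
Similarly for dx ∧ dz and dy ∧ dz — all coefficients vanish. So d(df) = 0.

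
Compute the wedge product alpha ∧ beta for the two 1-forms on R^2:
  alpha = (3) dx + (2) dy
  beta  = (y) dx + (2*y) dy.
alpha ∧ beta = (4*y) dx ∧ dy

Distribute the wedge, using dx_i ∧ dx_j = -dx_j ∧ dx_i and dx_i ∧ dx_i = 0. For each pair (i, j) with i < j, the coefficient of dx_i ∧ dx_j in alpha ∧ beta is (alpha_i * beta_j - alpha_j * beta_i). Collecting: alpha ∧ beta = (4*y) dx ∧ dy.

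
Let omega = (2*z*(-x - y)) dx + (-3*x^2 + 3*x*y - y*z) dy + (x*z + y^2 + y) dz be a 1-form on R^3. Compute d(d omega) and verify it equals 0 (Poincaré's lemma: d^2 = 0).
d(d omega) = 0

Step 1: d omega = sum_{i<j} (∂f_j/∂x_i - ∂f_i/∂x_j) dx_i ∧ dx_j:
  coeff of dx ∧ dy: -6*x + 3*y + 2*z
  coeff of dx ∧ dz: 2*x + 2*y + z
  coeff of dy ∧ dz: 3*y + 1
Step 2: Apply d again to each 2-form coefficient. The only possible 3-form in R^3 is dx ∧ dy ∧ dz, with coefficient
  ∂(coeff of dy∧dz)/∂x - ∂(coeff of dx∧dz)/∂y + ∂(coeff of dx∧dy)/∂z
  = ∂/∂x (3*y + 1) - ∂/∂y (2*x + 2*y + z) + ∂/∂z (-6*x + 3*y + 2*z).
Each of these terms simplifies to sums of mixed partials that cancel in pairs. The result is 0 (by equality of mixed partials for smooth functions — Schwarz / Clairaut).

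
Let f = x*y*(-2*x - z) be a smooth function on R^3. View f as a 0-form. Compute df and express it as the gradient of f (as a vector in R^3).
df = (y*(-4*x - z)) dx + (x*(-2*x - z)) dy + (-x*y) dz; grad f = (y*(-4*x - z), x*(-2*x - z), -x*y)

For a 0-form f, d f = (∂f/∂x) dx + (∂f/∂y) dy + (∂f/∂z) dz. The components of the vector representation are exactly the entries of grad f in Cartesian coordinates:
  ∂f/∂x = y*(-4*x - z)
  ∂f/∂y = x*(-2*x - z)
  ∂f/∂z = -x*y.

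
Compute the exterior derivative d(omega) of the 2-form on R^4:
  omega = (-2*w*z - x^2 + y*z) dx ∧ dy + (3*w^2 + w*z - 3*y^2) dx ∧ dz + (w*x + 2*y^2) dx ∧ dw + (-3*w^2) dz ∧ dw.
d(omega) = (-2*w + 7*y) dx ∧ dy ∧ dz + (-4*y - 2*z) dx ∧ dy ∧ dw + (6*w + z) dx ∧ dz ∧ dw

For a 2-form omega = sum_{i<j} g_{ij} dx_i ∧ dx_j, the exterior derivative is
  d(omega) = sum_{i<j} d(g_{ij}) ∧ dx_i ∧ dx_j = sum_{i<j, k} (∂g_{ij}/∂x_k) dx_k ∧ dx_i ∧ dx_j.
Expand each term, using dx_k ∧ dx_i ∧ dx_j = sgn(permutation) dx_{(a)} ∧ dx_{(b)} ∧ dx_{(c)} with (a < b < c) sorted:
  d(-2*w*z - x^2 + y*z) includes (∂/∂z)(-2*w*z - x^2 + y*z) dz = (-2*w + y) dz, which multiplied by dx ∧ dy gives (-2*w + y) dx ∧ dy ∧ dz
  d(-2*w*z - x^2 + y*z) includes (∂/∂w)(-2*w*z - x^2 + y*z) dw = (-2*z) dw, which multiplied by dx ∧ dy gives (-2*z) dx ∧ dy ∧ dw
  d(3*w^2 + w*z - 3*y^2) includes (∂/∂y)(3*w^2 + w*z - 3*y^2) dy = (-6*y) dy, which multiplied by dx ∧ dz gives (6*y) dx ∧ dy ∧ dz
  d(3*w^2 + w*z - 3*y^2) includes (∂/∂w)(3*w^2 + w*z - 3*y^2) dw = (6*w + z) dw, which multiplied by dx ∧ dz gives (6*w + z) dx ∧ dz ∧ dw
  d(w*x + 2*y^2) includes (∂/∂y)(w*x + 2*y^2) dy = (4*y) dy, which multiplied by dx ∧ dw gives (-4*y) dx ∧ dy ∧ dw
Collecting like 3-forms: d(omega) = (-2*w + 7*y) dx ∧ dy ∧ dz + (-4*y - 2*z) dx ∧ dy ∧ dw + (6*w + z) dx ∧ dz ∧ dw.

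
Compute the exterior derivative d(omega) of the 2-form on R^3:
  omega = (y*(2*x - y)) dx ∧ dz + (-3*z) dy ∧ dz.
d(omega) = (-2*x + 2*y) dx ∧ dy ∧ dz

For a 2-form omega = sum_{i<j} g_{ij} dx_i ∧ dx_j, the exterior derivative is
  d(omega) = sum_{i<j} d(g_{ij}) ∧ dx_i ∧ dx_j = sum_{i<j, k} (∂g_{ij}/∂x_k) dx_k ∧ dx_i ∧ dx_j.
Expand each term, using dx_k ∧ dx_i ∧ dx_j = sgn(permutation) dx_{(a)} ∧ dx_{(b)} ∧ dx_{(c)} with (a < b < c) sorted:
  d(y*(2*x - y)) includes (∂/∂y)(y*(2*x - y)) dy = (2*x - 2*y) dy, which multiplied by dx ∧ dz gives (-2*x + 2*y) dx ∧ dy ∧ dz
Collecting like 3-forms: d(omega) = (-2*x + 2*y) dx ∧ dy ∧ dz.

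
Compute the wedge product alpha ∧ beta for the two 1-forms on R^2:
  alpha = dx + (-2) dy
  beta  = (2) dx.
alpha ∧ beta = (4) dx ∧ dy

Distribute the wedge, using dx_i ∧ dx_j = -dx_j ∧ dx_i and dx_i ∧ dx_i = 0. For each pair (i, j) with i < j, the coefficient of dx_i ∧ dx_j in alpha ∧ beta is (alpha_i * beta_j - alpha_j * beta_i). Collecting: alpha ∧ beta = (4) dx ∧ dy.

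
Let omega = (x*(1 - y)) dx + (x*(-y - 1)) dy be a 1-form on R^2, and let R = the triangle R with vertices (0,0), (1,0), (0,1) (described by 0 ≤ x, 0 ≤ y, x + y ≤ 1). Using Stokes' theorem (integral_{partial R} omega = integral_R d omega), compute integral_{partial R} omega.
integral_(partial R) omega = -1/2

Stokes: integral_partial_R omega = integral_R d omega with d omega = (∂Q/∂x - ∂P/∂y) dx ∧ dy.
  ∂Q/∂x = -y - 1
  ∂P/∂y = -x
  integrand = ∂Q/∂x - ∂P/∂y = x - y - 1.
Integrating over R: integral_0^1 integral_0^{1-x} (x - y - 1) dy dx = -1/2.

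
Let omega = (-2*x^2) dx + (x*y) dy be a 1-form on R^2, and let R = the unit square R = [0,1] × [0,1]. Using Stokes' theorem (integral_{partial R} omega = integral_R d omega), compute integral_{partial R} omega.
integral_(partial R) omega = 1/2

Stokes: integral_partial_R omega = integral_R d omega with d omega = (∂Q/∂x - ∂P/∂y) dx ∧ dy.
  ∂Q/∂x = y
  ∂P/∂y = 0
  integrand = ∂Q/∂x - ∂P/∂y = y.
Integrating over R: integral_0^1 integral_0^1 (y) dx dy = 1/2.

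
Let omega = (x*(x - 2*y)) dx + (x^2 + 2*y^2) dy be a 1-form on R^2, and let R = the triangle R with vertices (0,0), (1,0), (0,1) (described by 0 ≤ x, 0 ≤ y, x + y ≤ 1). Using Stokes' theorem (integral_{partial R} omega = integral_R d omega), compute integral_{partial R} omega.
integral_(partial R) omega = 2/3

Stokes: integral_partial_R omega = integral_R d omega with d omega = (∂Q/∂x - ∂P/∂y) dx ∧ dy.
  ∂Q/∂x = 2*x
  ∂P/∂y = -2*x
  integrand = ∂Q/∂x - ∂P/∂y = 4*x.
Integrating over R: integral_0^1 integral_0^{1-x} (4*x) dy dx = 2/3.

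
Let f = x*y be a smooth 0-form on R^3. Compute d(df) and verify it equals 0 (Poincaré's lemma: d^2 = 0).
d(df) = 0

Step 1: df = sum_i (∂f/∂x_i) dx_i = (y) dx + (x) dy + (0) dz.
Step 2: Apply d again. Using the 1-form formula, the coefficient of dx ∧ dy in d(df) is ∂^2 f/∂x ∂y - ∂^2 f/∂y ∂x = (1) - (1) = 0 (equality of mixed partials for smooth f).
Similarly for dx ∧ dz and dy ∧ dz — all coefficients vanish. So d(df) = 0.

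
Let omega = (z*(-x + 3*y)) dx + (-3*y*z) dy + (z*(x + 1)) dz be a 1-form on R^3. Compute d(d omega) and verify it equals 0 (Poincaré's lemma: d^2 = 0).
d(d omega) = 0

Step 1: d omega = sum_{i<j} (∂f_j/∂x_i - ∂f_i/∂x_j) dx_i ∧ dx_j:
  coeff of dx ∧ dy: -3*z
  coeff of dx ∧ dz: x - 3*y + z
  coeff of dy ∧ dz: 3*y
Step 2: Apply d again to each 2-form coefficient. The only possible 3-form in R^3 is dx ∧ dy ∧ dz, with coefficient
  ∂(coeff of dy∧dz)/∂x - ∂(coeff of dx∧dz)/∂y + ∂(coeff of dx∧dy)/∂z
  = ∂/∂x (3*y) - ∂/∂y (x - 3*y + z) + ∂/∂z (-3*z).
Each of these terms simplifies to sums of mixed partials that cancel in pairs. The result is 0 (by equality of mixed partials for smooth functions — Schwarz / Clairaut).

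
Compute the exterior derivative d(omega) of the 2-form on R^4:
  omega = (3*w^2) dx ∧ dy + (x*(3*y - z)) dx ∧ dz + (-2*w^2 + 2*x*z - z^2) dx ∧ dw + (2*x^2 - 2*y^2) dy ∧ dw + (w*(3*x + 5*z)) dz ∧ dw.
d(omega) = (6*w + 4*x) dx ∧ dy ∧ dw + (-3*x) dx ∧ dy ∧ dz + (3*w - 2*x + 2*z) dx ∧ dz ∧ dw

For a 2-form omega = sum_{i<j} g_{ij} dx_i ∧ dx_j, the exterior derivative is
  d(omega) = sum_{i<j} d(g_{ij}) ∧ dx_i ∧ dx_j = sum_{i<j, k} (∂g_{ij}/∂x_k) dx_k ∧ dx_i ∧ dx_j.
Expand each term, using dx_k ∧ dx_i ∧ dx_j = sgn(permutation) dx_{(a)} ∧ dx_{(b)} ∧ dx_{(c)} with (a < b < c) sorted:
  d(3*w^2) includes (∂/∂w)(3*w^2) dw = (6*w) dw, which multiplied by dx ∧ dy gives (6*w) dx ∧ dy ∧ dw
  d(x*(3*y - z)) includes (∂/∂y)(x*(3*y - z)) dy = (3*x) dy, which multiplied by dx ∧ dz gives (-3*x) dx ∧ dy ∧ dz
  d(-2*w^2 + 2*x*z - z^2) includes (∂/∂z)(-2*w^2 + 2*x*z - z^2) dz = (2*x - 2*z) dz, which multiplied by dx ∧ dw gives (-2*x + 2*z) dx ∧ dz ∧ dw
  d(2*x^2 - 2*y^2) includes (∂/∂x)(2*x^2 - 2*y^2) dx = (4*x) dx, which multiplied by dy ∧ dw gives (4*x) dx ∧ dy ∧ dw
  d(w*(3*x + 5*z)) includes (∂/∂x)(w*(3*x + 5*z)) dx = (3*w) dx, which multiplied by dz ∧ dw gives (3*w) dx ∧ dz ∧ dw
Collecting like 3-forms: d(omega) = (6*w + 4*x) dx ∧ dy ∧ dw + (-3*x) dx ∧ dy ∧ dz + (3*w - 2*x + 2*z) dx ∧ dz ∧ dw.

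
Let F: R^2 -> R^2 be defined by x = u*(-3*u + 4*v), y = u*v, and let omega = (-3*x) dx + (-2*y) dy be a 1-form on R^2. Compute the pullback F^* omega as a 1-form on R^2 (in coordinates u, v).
F^* omega = (2*u*(-27*u^2 + 54*u*v - 25*v^2)) du + (u^2*(36*u - 50*v)) dv

Using F^*(f dg) = (f ∘ F) d(g ∘ F), substitute each coordinate x_i by F_i(u, v) in f_i, and replace dx_i by d F_i = (∂F_i/∂u) du + (∂F_i/∂v) dv.
  For the x component: f_1(F) = 3*u*(3*u - 4*v); d F_1 = (-6*u + 4*v) du + (4*u) dv
  For the y component: f_2(F) = -2*u*v; d F_2 = (v) du + (u) dv
Combining and collecting du, dv coefficients:
  coeff of du: 2*u*(-27*u^2 + 54*u*v - 25*v^2)
  coeff of dv: u^2*(36*u - 50*v)
F^* omega = (2*u*(-27*u^2 + 54*u*v - 25*v^2)) du + (u^2*(36*u - 50*v)) dv.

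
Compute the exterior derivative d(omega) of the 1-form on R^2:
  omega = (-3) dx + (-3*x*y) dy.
d(omega) = (-3*y) dx ∧ dy

For a 1-form omega = sum_i f_i dx_i, the exterior derivative is
  d(omega) = sum_{i < j} (∂f_j/∂x_i - ∂f_i/∂x_j) dx_i ∧ dx_j.
  coefficient of dx ∧ dy: ∂f_2/∂x - ∂f_1/∂y = ∂(-3*x*y)/∂x - ∂(-3)/∂y = -3*y
Assembling: d(omega) = (-3*y) dx ∧ dy.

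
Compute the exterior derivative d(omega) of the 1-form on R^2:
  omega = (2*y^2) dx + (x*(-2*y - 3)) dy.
d(omega) = (-6*y - 3) dx ∧ dy

For a 1-form omega = sum_i f_i dx_i, the exterior derivative is
  d(omega) = sum_{i < j} (∂f_j/∂x_i - ∂f_i/∂x_j) dx_i ∧ dx_j.
  coefficient of dx ∧ dy: ∂f_2/∂x - ∂f_1/∂y = ∂(x*(-2*y - 3))/∂x - ∂(2*y^2)/∂y = -6*y - 3
Assembling: d(omega) = (-6*y - 3) dx ∧ dy.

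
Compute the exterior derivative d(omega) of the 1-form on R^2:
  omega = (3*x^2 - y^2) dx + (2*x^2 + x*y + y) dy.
d(omega) = (4*x + 3*y) dx ∧ dy

For a 1-form omega = sum_i f_i dx_i, the exterior derivative is
  d(omega) = sum_{i < j} (∂f_j/∂x_i - ∂f_i/∂x_j) dx_i ∧ dx_j.
  coefficient of dx ∧ dy: ∂f_2/∂x - ∂f_1/∂y = ∂(2*x^2 + x*y + y)/∂x - ∂(3*x^2 - y^2)/∂y = 4*x + 3*y
Assembling: d(omega) = (4*x + 3*y) dx ∧ dy.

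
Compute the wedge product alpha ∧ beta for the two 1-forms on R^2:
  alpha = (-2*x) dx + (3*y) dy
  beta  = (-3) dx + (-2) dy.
alpha ∧ beta = (4*x + 9*y) dx ∧ dy

Distribute the wedge, using dx_i ∧ dx_j = -dx_j ∧ dx_i and dx_i ∧ dx_i = 0. For each pair (i, j) with i < j, the coefficient of dx_i ∧ dx_j in alpha ∧ beta is (alpha_i * beta_j - alpha_j * beta_i). Collecting: alpha ∧ beta = (4*x + 9*y) dx ∧ dy.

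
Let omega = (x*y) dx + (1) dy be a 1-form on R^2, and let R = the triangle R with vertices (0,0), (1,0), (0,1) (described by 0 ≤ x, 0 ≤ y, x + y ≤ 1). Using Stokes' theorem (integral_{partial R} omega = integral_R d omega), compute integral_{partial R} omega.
integral_(partial R) omega = -1/6

Stokes: integral_partial_R omega = integral_R d omega with d omega = (∂Q/∂x - ∂P/∂y) dx ∧ dy.
  ∂Q/∂x = 0
  ∂P/∂y = x
  integrand = ∂Q/∂x - ∂P/∂y = -x.
Integrating over R: integral_0^1 integral_0^{1-x} (-x) dy dx = -1/6.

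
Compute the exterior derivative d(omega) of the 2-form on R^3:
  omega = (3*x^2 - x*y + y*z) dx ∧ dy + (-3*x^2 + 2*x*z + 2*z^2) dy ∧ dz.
d(omega) = (-6*x + y + 2*z) dx ∧ dy ∧ dz

For a 2-form omega = sum_{i<j} g_{ij} dx_i ∧ dx_j, the exterior derivative is
  d(omega) = sum_{i<j} d(g_{ij}) ∧ dx_i ∧ dx_j = sum_{i<j, k} (∂g_{ij}/∂x_k) dx_k ∧ dx_i ∧ dx_j.
Expand each term, using dx_k ∧ dx_i ∧ dx_j = sgn(permutation) dx_{(a)} ∧ dx_{(b)} ∧ dx_{(c)} with (a < b < c) sorted:
  d(3*x^2 - x*y + y*z) includes (∂/∂z)(3*x^2 - x*y + y*z) dz = (y) dz, which multiplied by dx ∧ dy gives (y) dx ∧ dy ∧ dz
  d(-3*x^2 + 2*x*z + 2*z^2) includes (∂/∂x)(-3*x^2 + 2*x*z + 2*z^2) dx = (-6*x + 2*z) dx, which multiplied by dy ∧ dz gives (-6*x + 2*z) dx ∧ dy ∧ dz
Collecting like 3-forms: d(omega) = (-6*x + y + 2*z) dx ∧ dy ∧ dz.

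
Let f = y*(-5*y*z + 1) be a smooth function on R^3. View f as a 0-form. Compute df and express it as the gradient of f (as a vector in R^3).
df = (0) dx + (-10*y*z + 1) dy + (-5*y^2) dz; grad f = (0, -10*y*z + 1, -5*y^2)

For a 0-form f, d f = (∂f/∂x) dx + (∂f/∂y) dy + (∂f/∂z) dz. The components of the vector representation are exactly the entries of grad f in Cartesian coordinates:
  ∂f/∂x = 0
  ∂f/∂y = -10*y*z + 1
  ∂f/∂z = -5*y^2.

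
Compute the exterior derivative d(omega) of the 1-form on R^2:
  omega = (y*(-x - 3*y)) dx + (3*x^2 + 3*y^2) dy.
d(omega) = (7*x + 6*y) dx ∧ dy

For a 1-form omega = sum_i f_i dx_i, the exterior derivative is
  d(omega) = sum_{i < j} (∂f_j/∂x_i - ∂f_i/∂x_j) dx_i ∧ dx_j.
  coefficient of dx ∧ dy: ∂f_2/∂x - ∂f_1/∂y = ∂(3*x^2 + 3*y^2)/∂x - ∂(y*(-x - 3*y))/∂y = 7*x + 6*y
Assembling: d(omega) = (7*x + 6*y) dx ∧ dy.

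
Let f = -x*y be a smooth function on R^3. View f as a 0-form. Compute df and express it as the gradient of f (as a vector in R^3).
df = (-y) dx + (-x) dy + (0) dz; grad f = (-y, -x, 0)

For a 0-form f, d f = (∂f/∂x) dx + (∂f/∂y) dy + (∂f/∂z) dz. The components of the vector representation are exactly the entries of grad f in Cartesian coordinates:
  ∂f/∂x = -y
  ∂f/∂y = -x
  ∂f/∂z = 0.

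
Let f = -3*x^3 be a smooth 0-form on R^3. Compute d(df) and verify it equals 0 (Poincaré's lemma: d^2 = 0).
d(df) = 0

Step 1: df = sum_i (∂f/∂x_i) dx_i = (-9*x^2) dx + (0) dy + (0) dz.
Step 2: Apply d again. Using the 1-form formula, the coefficient of dx ∧ dy in d(df) is ∂^2 f/∂x ∂y - ∂^2 f/∂y ∂x = (0) - (0) = 0 (equality of mixed partials for smooth f).
Similarly for dx ∧ dz and dy ∧ dz — all coefficients vanish. So d(df) = 0.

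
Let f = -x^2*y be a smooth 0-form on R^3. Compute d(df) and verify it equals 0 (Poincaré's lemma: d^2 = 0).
d(df) = 0

Step 1: df = sum_i (∂f/∂x_i) dx_i = (-2*x*y) dx + (-x^2) dy + (0) dz.
Step 2: Apply d again. Using the 1-form formula, the coefficient of dx ∧ dy in d(df) is ∂^2 f/∂x ∂y - ∂^2 f/∂y ∂x = (-2*x) - (-2*x) = 0 (equality of mixed partials for smooth f).
Similarly for dx ∧ dz and dy ∧ dz — all coefficients vanish. So d(df) = 0.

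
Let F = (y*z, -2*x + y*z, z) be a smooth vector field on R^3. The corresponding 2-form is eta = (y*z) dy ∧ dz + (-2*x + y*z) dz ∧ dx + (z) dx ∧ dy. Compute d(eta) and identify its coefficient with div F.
d(eta) = (z + 1) dx ∧ dy ∧ dz; div F = z + 1

For a 2-form in R^3 of the form above, applying d gives a 3-form with coefficient ∂P/∂x + ∂Q/∂y + ∂R/∂z:
  ∂P/∂x = 0
  ∂Q/∂y = z
  ∂R/∂z = 1
Sum = z + 1, which is exactly div F.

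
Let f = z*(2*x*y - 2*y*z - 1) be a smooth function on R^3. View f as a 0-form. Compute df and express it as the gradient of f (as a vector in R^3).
df = (2*y*z) dx + (2*z*(x - z)) dy + (2*x*y - 4*y*z - 1) dz; grad f = (2*y*z, 2*z*(x - z), 2*x*y - 4*y*z - 1)

For a 0-form f, d f = (∂f/∂x) dx + (∂f/∂y) dy + (∂f/∂z) dz. The components of the vector representation are exactly the entries of grad f in Cartesian coordinates:
  ∂f/∂x = 2*y*z
  ∂f/∂y = 2*z*(x - z)
  ∂f/∂z = 2*x*y - 4*y*z - 1.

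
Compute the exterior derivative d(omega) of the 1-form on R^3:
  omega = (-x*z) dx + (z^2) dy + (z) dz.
d(omega) = (x) dx ∧ dz + (-2*z) dy ∧ dz

For a 1-form omega = sum_i f_i dx_i, the exterior derivative is
  d(omega) = sum_{i < j} (∂f_j/∂x_i - ∂f_i/∂x_j) dx_i ∧ dx_j.
  coefficient of dx ∧ dz: ∂f_3/∂x - ∂f_1/∂z = ∂(z)/∂x - ∂(-x*z)/∂z = x
  coefficient of dy ∧ dz: ∂f_3/∂y - ∂f_2/∂z = ∂(z)/∂y - ∂(z^2)/∂z = -2*z
Assembling: d(omega) = (x) dx ∧ dz + (-2*z) dy ∧ dz.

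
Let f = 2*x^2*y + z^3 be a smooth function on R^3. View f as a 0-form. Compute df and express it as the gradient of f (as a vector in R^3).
df = (4*x*y) dx + (2*x^2) dy + (3*z^2) dz; grad f = (4*x*y, 2*x^2, 3*z^2)

For a 0-form f, d f = (∂f/∂x) dx + (∂f/∂y) dy + (∂f/∂z) dz. The components of the vector representation are exactly the entries of grad f in Cartesian coordinates:
  ∂f/∂x = 4*x*y
  ∂f/∂y = 2*x^2
  ∂f/∂z = 3*z^2.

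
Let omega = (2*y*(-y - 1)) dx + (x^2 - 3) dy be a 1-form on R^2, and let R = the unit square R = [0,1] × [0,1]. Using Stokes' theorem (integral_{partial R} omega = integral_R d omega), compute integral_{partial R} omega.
integral_(partial R) omega = 5

Stokes: integral_partial_R omega = integral_R d omega with d omega = (∂Q/∂x - ∂P/∂y) dx ∧ dy.
  ∂Q/∂x = 2*x
  ∂P/∂y = -4*y - 2
  integrand = ∂Q/∂x - ∂P/∂y = 2*x + 4*y + 2.
Integrating over R: integral_0^1 integral_0^1 (2*x + 4*y + 2) dx dy = 5.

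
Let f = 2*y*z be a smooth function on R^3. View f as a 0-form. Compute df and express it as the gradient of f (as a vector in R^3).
df = (0) dx + (2*z) dy + (2*y) dz; grad f = (0, 2*z, 2*y)

For a 0-form f, d f = (∂f/∂x) dx + (∂f/∂y) dy + (∂f/∂z) dz. The components of the vector representation are exactly the entries of grad f in Cartesian coordinates:
  ∂f/∂x = 0
  ∂f/∂y = 2*z
  ∂f/∂z = 2*y.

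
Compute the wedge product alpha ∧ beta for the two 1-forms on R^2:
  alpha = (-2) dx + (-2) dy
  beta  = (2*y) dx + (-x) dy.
alpha ∧ beta = (2*x + 4*y) dx ∧ dy

Distribute the wedge, using dx_i ∧ dx_j = -dx_j ∧ dx_i and dx_i ∧ dx_i = 0. For each pair (i, j) with i < j, the coefficient of dx_i ∧ dx_j in alpha ∧ beta is (alpha_i * beta_j - alpha_j * beta_i). Collecting: alpha ∧ beta = (2*x + 4*y) dx ∧ dy.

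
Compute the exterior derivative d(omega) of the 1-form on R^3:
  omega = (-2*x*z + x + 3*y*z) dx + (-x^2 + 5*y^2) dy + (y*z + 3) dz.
d(omega) = (-2*x - 3*z) dx ∧ dy + (2*x - 3*y) dx ∧ dz + (z) dy ∧ dz

For a 1-form omega = sum_i f_i dx_i, the exterior derivative is
  d(omega) = sum_{i < j} (∂f_j/∂x_i - ∂f_i/∂x_j) dx_i ∧ dx_j.
  coefficient of dx ∧ dy: ∂f_2/∂x - ∂f_1/∂y = ∂(-x^2 + 5*y^2)/∂x - ∂(-2*x*z + x + 3*y*z)/∂y = -2*x - 3*z
  coefficient of dx ∧ dz: ∂f_3/∂x - ∂f_1/∂z = ∂(y*z + 3)/∂x - ∂(-2*x*z + x + 3*y*z)/∂z = 2*x - 3*y
  coefficient of dy ∧ dz: ∂f_3/∂y - ∂f_2/∂z = ∂(y*z + 3)/∂y - ∂(-x^2 + 5*y^2)/∂z = z
Assembling: d(omega) = (-2*x - 3*z) dx ∧ dy + (2*x - 3*y) dx ∧ dz + (z) dy ∧ dz.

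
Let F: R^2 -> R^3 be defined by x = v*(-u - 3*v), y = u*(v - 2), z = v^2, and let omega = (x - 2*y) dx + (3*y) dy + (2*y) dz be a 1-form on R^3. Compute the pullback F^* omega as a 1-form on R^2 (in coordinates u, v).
F^* omega = (6*u*v^2 - 16*u*v + 12*u + 3*v^3) du + (6*u^2*v - 10*u^2 + 25*u*v^2 - 32*u*v + 18*v^3) dv

Using F^*(f dg) = (f ∘ F) d(g ∘ F), substitute each coordinate x_i by F_i(u, v) in f_i, and replace dx_i by d F_i = (∂F_i/∂u) du + (∂F_i/∂v) dv.
  For the x component: f_1(F) = -3*u*v + 4*u - 3*v^2; d F_1 = (-v) du + (-u - 6*v) dv
  For the y component: f_2(F) = 3*u*(v - 2); d F_2 = (v - 2) du + (u) dv
  For the z component: f_3(F) = 2*u*(v - 2); d F_3 = (0) du + (2*v) dv
Combining and collecting du, dv coefficients:
  coeff of du: 6*u*v^2 - 16*u*v + 12*u + 3*v^3
  coeff of dv: 6*u^2*v - 10*u^2 + 25*u*v^2 - 32*u*v + 18*v^3
F^* omega = (6*u*v^2 - 16*u*v + 12*u + 3*v^3) du + (6*u^2*v - 10*u^2 + 25*u*v^2 - 32*u*v + 18*v^3) dv.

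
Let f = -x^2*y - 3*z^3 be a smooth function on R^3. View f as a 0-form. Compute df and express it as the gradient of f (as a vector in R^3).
df = (-2*x*y) dx + (-x^2) dy + (-9*z^2) dz; grad f = (-2*x*y, -x^2, -9*z^2)

For a 0-form f, d f = (∂f/∂x) dx + (∂f/∂y) dy + (∂f/∂z) dz. The components of the vector representation are exactly the entries of grad f in Cartesian coordinates:
  ∂f/∂x = -2*x*y
  ∂f/∂y = -x^2
  ∂f/∂z = -9*z^2.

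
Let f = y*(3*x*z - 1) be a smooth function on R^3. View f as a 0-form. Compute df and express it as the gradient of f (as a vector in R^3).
df = (3*y*z) dx + (3*x*z - 1) dy + (3*x*y) dz; grad f = (3*y*z, 3*x*z - 1, 3*x*y)

For a 0-form f, d f = (∂f/∂x) dx + (∂f/∂y) dy + (∂f/∂z) dz. The components of the vector representation are exactly the entries of grad f in Cartesian coordinates:
  ∂f/∂x = 3*y*z
  ∂f/∂y = 3*x*z - 1
  ∂f/∂z = 3*x*y.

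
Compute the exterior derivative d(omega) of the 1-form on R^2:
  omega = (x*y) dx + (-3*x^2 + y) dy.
d(omega) = (-7*x) dx ∧ dy

For a 1-form omega = sum_i f_i dx_i, the exterior derivative is
  d(omega) = sum_{i < j} (∂f_j/∂x_i - ∂f_i/∂x_j) dx_i ∧ dx_j.
  coefficient of dx ∧ dy: ∂f_2/∂x - ∂f_1/∂y = ∂(-3*x^2 + y)/∂x - ∂(x*y)/∂y = -7*x
Assembling: d(omega) = (-7*x) dx ∧ dy.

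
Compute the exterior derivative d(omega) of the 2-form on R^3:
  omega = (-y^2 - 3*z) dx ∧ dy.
d(omega) = (-3) dx ∧ dy ∧ dz

For a 2-form omega = sum_{i<j} g_{ij} dx_i ∧ dx_j, the exterior derivative is
  d(omega) = sum_{i<j} d(g_{ij}) ∧ dx_i ∧ dx_j = sum_{i<j, k} (∂g_{ij}/∂x_k) dx_k ∧ dx_i ∧ dx_j.
Expand each term, using dx_k ∧ dx_i ∧ dx_j = sgn(permutation) dx_{(a)} ∧ dx_{(b)} ∧ dx_{(c)} with (a < b < c) sorted:
  d(-y^2 - 3*z) includes (∂/∂z)(-y^2 - 3*z) dz = (-3) dz, which multiplied by dx ∧ dy gives (-3) dx ∧ dy ∧ dz
Collecting like 3-forms: d(omega) = (-3) dx ∧ dy ∧ dz.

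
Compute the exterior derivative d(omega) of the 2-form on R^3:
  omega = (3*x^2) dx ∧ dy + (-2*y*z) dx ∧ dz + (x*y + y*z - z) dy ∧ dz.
d(omega) = (y + 2*z) dx ∧ dy ∧ dz

For a 2-form omega = sum_{i<j} g_{ij} dx_i ∧ dx_j, the exterior derivative is
  d(omega) = sum_{i<j} d(g_{ij}) ∧ dx_i ∧ dx_j = sum_{i<j, k} (∂g_{ij}/∂x_k) dx_k ∧ dx_i ∧ dx_j.
Expand each term, using dx_k ∧ dx_i ∧ dx_j = sgn(permutation) dx_{(a)} ∧ dx_{(b)} ∧ dx_{(c)} with (a < b < c) sorted:
  d(-2*y*z) includes (∂/∂y)(-2*y*z) dy = (-2*z) dy, which multiplied by dx ∧ dz gives (2*z) dx ∧ dy ∧ dz
  d(x*y + y*z - z) includes (∂/∂x)(x*y + y*z - z) dx = (y) dx, which multiplied by dy ∧ dz gives (y) dx ∧ dy ∧ dz
Collecting like 3-forms: d(omega) = (y + 2*z) dx ∧ dy ∧ dz.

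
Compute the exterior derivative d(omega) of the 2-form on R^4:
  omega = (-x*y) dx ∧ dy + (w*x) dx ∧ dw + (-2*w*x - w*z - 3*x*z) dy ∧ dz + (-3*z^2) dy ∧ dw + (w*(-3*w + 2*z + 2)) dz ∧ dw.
d(omega) = (-2*w - 3*z) dx ∧ dy ∧ dz + (-2*x + 5*z) dy ∧ dz ∧ dw

For a 2-form omega = sum_{i<j} g_{ij} dx_i ∧ dx_j, the exterior derivative is
  d(omega) = sum_{i<j} d(g_{ij}) ∧ dx_i ∧ dx_j = sum_{i<j, k} (∂g_{ij}/∂x_k) dx_k ∧ dx_i ∧ dx_j.
Expand each term, using dx_k ∧ dx_i ∧ dx_j = sgn(permutation) dx_{(a)} ∧ dx_{(b)} ∧ dx_{(c)} with (a < b < c) sorted:
  d(-2*w*x - w*z - 3*x*z) includes (∂/∂x)(-2*w*x - w*z - 3*x*z) dx = (-2*w - 3*z) dx, which multiplied by dy ∧ dz gives (-2*w - 3*z) dx ∧ dy ∧ dz
  d(-2*w*x - w*z - 3*x*z) includes (∂/∂w)(-2*w*x - w*z - 3*x*z) dw = (-2*x - z) dw, which multiplied by dy ∧ dz gives (-2*x - z) dy ∧ dz ∧ dw
  d(-3*z^2) includes (∂/∂z)(-3*z^2) dz = (-6*z) dz, which multiplied by dy ∧ dw gives (6*z) dy ∧ dz ∧ dw
Collecting like 3-forms: d(omega) = (-2*w - 3*z) dx ∧ dy ∧ dz + (-2*x + 5*z) dy ∧ dz ∧ dw.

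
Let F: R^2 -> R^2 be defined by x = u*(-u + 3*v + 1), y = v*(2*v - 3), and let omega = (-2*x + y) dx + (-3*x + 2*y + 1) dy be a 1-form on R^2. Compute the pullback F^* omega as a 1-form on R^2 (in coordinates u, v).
F^* omega = (-4*u^3 + 18*u^2*v + 6*u^2 - 22*u*v^2 - 6*u*v - 2*u + 6*v^3 - 7*v^2 - 3*v) du + (6*u^3 - 6*u^2*v - 15*u^2 - 30*u*v^2 + 6*u*v + 9*u + 16*v^3 - 36*v^2 + 22*v - 3) dv

Using F^*(f dg) = (f ∘ F) d(g ∘ F), substitute each coordinate x_i by F_i(u, v) in f_i, and replace dx_i by d F_i = (∂F_i/∂u) du + (∂F_i/∂v) dv.
  For the x component: f_1(F) = 2*u^2 - 6*u*v - 2*u + 2*v^2 - 3*v; d F_1 = (-2*u + 3*v + 1) du + (3*u) dv
  For the y component: f_2(F) = 3*u^2 - 9*u*v - 3*u + 4*v^2 - 6*v + 1; d F_2 = (0) du + (4*v - 3) dv
Combining and collecting du, dv coefficients:
  coeff of du: -4*u^3 + 18*u^2*v + 6*u^2 - 22*u*v^2 - 6*u*v - 2*u + 6*v^3 - 7*v^2 - 3*v
  coeff of dv: 6*u^3 - 6*u^2*v - 15*u^2 - 30*u*v^2 + 6*u*v + 9*u + 16*v^3 - 36*v^2 + 22*v - 3
F^* omega = (-4*u^3 + 18*u^2*v + 6*u^2 - 22*u*v^2 - 6*u*v - 2*u + 6*v^3 - 7*v^2 - 3*v) du + (6*u^3 - 6*u^2*v - 15*u^2 - 30*u*v^2 + 6*u*v + 9*u + 16*v^3 - 36*v^2 + 22*v - 3) dv.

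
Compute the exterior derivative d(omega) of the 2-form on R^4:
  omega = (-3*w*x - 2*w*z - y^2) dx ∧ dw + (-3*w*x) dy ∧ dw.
d(omega) = (-3*w + 2*y) dx ∧ dy ∧ dw + (2*w) dx ∧ dz ∧ dw

For a 2-form omega = sum_{i<j} g_{ij} dx_i ∧ dx_j, the exterior derivative is
  d(omega) = sum_{i<j} d(g_{ij}) ∧ dx_i ∧ dx_j = sum_{i<j, k} (∂g_{ij}/∂x_k) dx_k ∧ dx_i ∧ dx_j.
Expand each term, using dx_k ∧ dx_i ∧ dx_j = sgn(permutation) dx_{(a)} ∧ dx_{(b)} ∧ dx_{(c)} with (a < b < c) sorted:
  d(-3*w*x - 2*w*z - y^2) includes (∂/∂y)(-3*w*x - 2*w*z - y^2) dy = (-2*y) dy, which multiplied by dx ∧ dw gives (2*y) dx ∧ dy ∧ dw
  d(-3*w*x - 2*w*z - y^2) includes (∂/∂z)(-3*w*x - 2*w*z - y^2) dz = (-2*w) dz, which multiplied by dx ∧ dw gives (2*w) dx ∧ dz ∧ dw
  d(-3*w*x) includes (∂/∂x)(-3*w*x) dx = (-3*w) dx, which multiplied by dy ∧ dw gives (-3*w) dx ∧ dy ∧ dw
Collecting like 3-forms: d(omega) = (-3*w + 2*y) dx ∧ dy ∧ dw + (2*w) dx ∧ dz ∧ dw.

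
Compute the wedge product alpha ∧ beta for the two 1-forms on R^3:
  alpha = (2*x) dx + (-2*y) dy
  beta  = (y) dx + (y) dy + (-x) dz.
alpha ∧ beta = (2*y*(x + y)) dx ∧ dy + (-2*x^2) dx ∧ dz + (2*x*y) dy ∧ dz

Distribute the wedge, using dx_i ∧ dx_j = -dx_j ∧ dx_i and dx_i ∧ dx_i = 0. For each pair (i, j) with i < j, the coefficient of dx_i ∧ dx_j in alpha ∧ beta is (alpha_i * beta_j - alpha_j * beta_i). Collecting: alpha ∧ beta = (2*y*(x + y)) dx ∧ dy + (-2*x^2) dx ∧ dz + (2*x*y) dy ∧ dz.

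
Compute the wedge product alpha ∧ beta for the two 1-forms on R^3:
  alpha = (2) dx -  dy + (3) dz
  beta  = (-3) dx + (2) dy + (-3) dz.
alpha ∧ beta = (1) dx ∧ dy + (3) dx ∧ dz + (-3) dy ∧ dz

Distribute the wedge, using dx_i ∧ dx_j = -dx_j ∧ dx_i and dx_i ∧ dx_i = 0. For each pair (i, j) with i < j, the coefficient of dx_i ∧ dx_j in alpha ∧ beta is (alpha_i * beta_j - alpha_j * beta_i). Collecting: alpha ∧ beta = (1) dx ∧ dy + (3) dx ∧ dz + (-3) dy ∧ dz.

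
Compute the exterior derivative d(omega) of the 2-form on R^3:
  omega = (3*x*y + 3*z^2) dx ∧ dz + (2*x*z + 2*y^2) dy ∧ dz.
d(omega) = (-3*x + 2*z) dx ∧ dy ∧ dz

For a 2-form omega = sum_{i<j} g_{ij} dx_i ∧ dx_j, the exterior derivative is
  d(omega) = sum_{i<j} d(g_{ij}) ∧ dx_i ∧ dx_j = sum_{i<j, k} (∂g_{ij}/∂x_k) dx_k ∧ dx_i ∧ dx_j.
Expand each term, using dx_k ∧ dx_i ∧ dx_j = sgn(permutation) dx_{(a)} ∧ dx_{(b)} ∧ dx_{(c)} with (a < b < c) sorted:
  d(3*x*y + 3*z^2) includes (∂/∂y)(3*x*y + 3*z^2) dy = (3*x) dy, which multiplied by dx ∧ dz gives (-3*x) dx ∧ dy ∧ dz
  d(2*x*z + 2*y^2) includes (∂/∂x)(2*x*z + 2*y^2) dx = (2*z) dx, which multiplied by dy ∧ dz gives (2*z) dx ∧ dy ∧ dz
Collecting like 3-forms: d(omega) = (-3*x + 2*z) dx ∧ dy ∧ dz.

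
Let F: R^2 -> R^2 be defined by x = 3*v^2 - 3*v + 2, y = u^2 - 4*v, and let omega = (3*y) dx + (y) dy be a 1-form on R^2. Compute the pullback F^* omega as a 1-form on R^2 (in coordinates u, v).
F^* omega = (2*u*(u^2 - 4*v)) du + (18*u^2*v - 13*u^2 - 72*v^2 + 52*v) dv

Using F^*(f dg) = (f ∘ F) d(g ∘ F), substitute each coordinate x_i by F_i(u, v) in f_i, and replace dx_i by d F_i = (∂F_i/∂u) du + (∂F_i/∂v) dv.
  For the x component: f_1(F) = 3*u^2 - 12*v; d F_1 = (0) du + (6*v - 3) dv
  For the y component: f_2(F) = u^2 - 4*v; d F_2 = (2*u) du + (-4) dv
Combining and collecting du, dv coefficients:
  coeff of du: 2*u*(u^2 - 4*v)
  coeff of dv: 18*u^2*v - 13*u^2 - 72*v^2 + 52*v
F^* omega = (2*u*(u^2 - 4*v)) du + (18*u^2*v - 13*u^2 - 72*v^2 + 52*v) dv.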